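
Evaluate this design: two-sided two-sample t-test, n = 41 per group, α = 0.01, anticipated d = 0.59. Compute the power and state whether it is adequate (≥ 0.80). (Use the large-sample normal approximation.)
Power ≈ 0.54; the study is underpowered (power < 0.80)

Power calculation (two-sample t-test, normal approximation):
z_β = d · √(n/2) - z_{α/2}
z_β = 0.59 · √(41/2) - 2.576
z_β = 0.59 · 4.528 - 2.576
z_β = 0.096

Power = Φ(z_β) = Φ(0.096) ≈ 0.538

Effect size d = 0.59 is medium by Cohen's convention (0.2/0.5/0.8).

Threshold: power ≥ 0.80 is conventionally adequate.
Power ≈ 0.54 → the study is underpowered (power < 0.80).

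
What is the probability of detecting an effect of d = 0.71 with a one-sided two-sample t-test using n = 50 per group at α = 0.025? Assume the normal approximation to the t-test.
Power ≈ 0.94

Power calculation (two-sample t-test, normal approximation):
z_β = d · √(n/2) - z_α
z_β = 0.71 · √(50/2) - 1.960
z_β = 0.71 · 5.000 - 1.960
z_β = 1.590

Power = Φ(z_β) = Φ(1.590) ≈ 0.944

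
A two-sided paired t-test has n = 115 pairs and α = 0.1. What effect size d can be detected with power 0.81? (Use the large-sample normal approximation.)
d ≈ 0.24

Minimum detectable effect (paired t-test, normal approximation):
d = (z_{α/2} + z_β) / √n
d = (1.645 + 0.878) / √115
d = 2.523 / 10.724
d ≈ 0.24

By Cohen's convention (0.2 small / 0.5 medium / 0.8 large): small effect.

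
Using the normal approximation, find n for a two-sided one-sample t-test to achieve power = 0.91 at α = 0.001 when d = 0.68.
n = 47

Sample size formula (one-sample t-test, normal approximation):
n = ((z_{α/2} + z_β) / d)²

z_{α/2} = 3.291 (for α = 0.001, two-sided)
z_β = 1.341 (for power = 0.91)
d = 0.68

n = ((3.291 + 1.341) / 0.68)²
n = (6.812)²
n ≈ 46.40
Round up to the next whole number: n = 47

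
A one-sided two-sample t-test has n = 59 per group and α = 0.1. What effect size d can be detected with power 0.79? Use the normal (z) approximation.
d ≈ 0.38

Minimum detectable effect (two-sample t-test, normal approximation):
d = (z_α + z_β) / √(n/2)
d = (1.282 + 0.806) / √(59/2)
d = 2.088 / 5.431
d ≈ 0.38

By Cohen's convention (0.2 small / 0.5 medium / 0.8 large): small effect.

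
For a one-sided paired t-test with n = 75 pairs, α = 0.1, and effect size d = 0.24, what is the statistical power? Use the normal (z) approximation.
Power ≈ 0.79

Power calculation (paired t-test, normal approximation):
z_β = d · √n - z_α
z_β = 0.24 · √75 - 1.282
z_β = 0.24 · 8.660 - 1.282
z_β = 0.797

Power = Φ(z_β) = Φ(0.797) ≈ 0.787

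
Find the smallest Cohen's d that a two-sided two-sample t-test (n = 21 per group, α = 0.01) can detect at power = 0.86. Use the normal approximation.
d ≈ 1.13

Minimum detectable effect (two-sample t-test, normal approximation):
d = (z_{α/2} + z_β) / √(n/2)
d = (2.576 + 1.080) / √(21/2)
d = 3.656 / 3.240
d ≈ 1.13

By Cohen's convention (0.2 small / 0.5 medium / 0.8 large): large effect.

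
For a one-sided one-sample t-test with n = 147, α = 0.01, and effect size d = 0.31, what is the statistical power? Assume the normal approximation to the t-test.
Power ≈ 0.92

Power calculation (one-sample t-test, normal approximation):
z_β = d · √n - z_α
z_β = 0.31 · √147 - 2.326
z_β = 0.31 · 12.124 - 2.326
z_β = 1.432

Power = Φ(z_β) = Φ(1.432) ≈ 0.924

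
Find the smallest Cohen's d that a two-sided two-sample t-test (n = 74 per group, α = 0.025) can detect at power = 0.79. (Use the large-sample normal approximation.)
d ≈ 0.50

Minimum detectable effect (two-sample t-test, normal approximation):
d = (z_{α/2} + z_β) / √(n/2)
d = (2.241 + 0.806) / √(74/2)
d = 3.048 / 6.083
d ≈ 0.50

By Cohen's convention (0.2 small / 0.5 medium / 0.8 large): medium effect.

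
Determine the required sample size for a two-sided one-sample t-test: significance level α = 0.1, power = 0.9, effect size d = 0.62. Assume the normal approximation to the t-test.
n = 23

Sample size formula (one-sample t-test, normal approximation):
n = ((z_{α/2} + z_β) / d)²

z_{α/2} = 1.645 (for α = 0.1, two-sided)
z_β = 1.282 (for power = 0.9)
d = 0.62

n = ((1.645 + 1.282) / 0.62)²
n = (4.721)²
n ≈ 22.29
Round up to the next whole number: n = 23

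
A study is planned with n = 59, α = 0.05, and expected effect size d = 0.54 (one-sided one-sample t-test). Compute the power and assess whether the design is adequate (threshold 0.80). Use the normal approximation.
Power ≈ 0.99; the study is adequately powered (power ≥ 0.80)

Power calculation (one-sample t-test, normal approximation):
z_β = d · √n - z_α
z_β = 0.54 · √59 - 1.645
z_β = 0.54 · 7.681 - 1.645
z_β = 2.503

Power = Φ(z_β) = Φ(2.503) ≈ 0.994

Effect size d = 0.54 is medium by Cohen's convention (0.2/0.5/0.8).

Threshold: power ≥ 0.80 is conventionally adequate.
Power ≈ 0.99 → the study is adequately powered (power ≥ 0.80).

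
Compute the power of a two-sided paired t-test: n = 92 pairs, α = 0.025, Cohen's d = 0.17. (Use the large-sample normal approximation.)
Power ≈ 0.27

Power calculation (paired t-test, normal approximation):
z_β = d · √n - z_{α/2}
z_β = 0.17 · √92 - 2.241
z_β = 0.17 · 9.592 - 2.241
z_β = -0.611

Power = Φ(z_β) = Φ(-0.611) ≈ 0.271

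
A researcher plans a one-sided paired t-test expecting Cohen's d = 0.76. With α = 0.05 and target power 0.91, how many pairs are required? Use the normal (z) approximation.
n = 16 pairs

Sample size formula (paired t-test, normal approximation):
n = ((z_α + z_β) / d)²

z_α = 1.645 (for α = 0.05, one-sided)
z_β = 1.341 (for power = 0.91)
d = 0.76

n = ((1.645 + 1.341) / 0.76)²
n = (3.929)²
n ≈ 15.44
Round up to the next whole number: n = 16 pairs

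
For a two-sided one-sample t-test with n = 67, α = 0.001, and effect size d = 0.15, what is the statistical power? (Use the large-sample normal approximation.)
Power ≈ 0.02

Power calculation (one-sample t-test, normal approximation):
z_β = d · √n - z_{α/2}
z_β = 0.15 · √67 - 3.291
z_β = 0.15 · 8.185 - 3.291
z_β = -2.063

Power = Φ(z_β) = Φ(-2.063) ≈ 0.020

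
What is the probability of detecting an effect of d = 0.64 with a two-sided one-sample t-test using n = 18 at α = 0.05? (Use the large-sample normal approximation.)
Power ≈ 0.77

Power calculation (one-sample t-test, normal approximation):
z_β = d · √n - z_{α/2}
z_β = 0.64 · √18 - 1.960
z_β = 0.64 · 4.243 - 1.960
z_β = 0.755

Power = Φ(z_β) = Φ(0.755) ≈ 0.775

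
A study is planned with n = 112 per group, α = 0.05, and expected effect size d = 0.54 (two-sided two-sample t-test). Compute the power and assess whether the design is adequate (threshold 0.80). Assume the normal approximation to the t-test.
Power ≈ 0.98; the study is adequately powered (power ≥ 0.80)

Power calculation (two-sample t-test, normal approximation):
z_β = d · √(n/2) - z_{α/2}
z_β = 0.54 · √(112/2) - 1.960
z_β = 0.54 · 7.483 - 1.960
z_β = 2.081

Power = Φ(z_β) = Φ(2.081) ≈ 0.981

Effect size d = 0.54 is medium by Cohen's convention (0.2/0.5/0.8).

Threshold: power ≥ 0.80 is conventionally adequate.
Power ≈ 0.98 → the study is adequately powered (power ≥ 0.80).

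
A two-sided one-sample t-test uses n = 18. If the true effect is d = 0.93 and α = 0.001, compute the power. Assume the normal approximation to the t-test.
Power ≈ 0.74

Power calculation (one-sample t-test, normal approximation):
z_β = d · √n - z_{α/2}
z_β = 0.93 · √18 - 3.291
z_β = 0.93 · 4.243 - 3.291
z_β = 0.655

Power = Φ(z_β) = Φ(0.655) ≈ 0.744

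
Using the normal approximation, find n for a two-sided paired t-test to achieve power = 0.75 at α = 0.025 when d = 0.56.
n = 28 pairs

Sample size formula (paired t-test, normal approximation):
n = ((z_{α/2} + z_β) / d)²

z_{α/2} = 2.241 (for α = 0.025, two-sided)
z_β = 0.674 (for power = 0.75)
d = 0.56

n = ((2.241 + 0.674) / 0.56)²
n = (5.205)²
n ≈ 27.09
Round up to the next whole number: n = 28 pairs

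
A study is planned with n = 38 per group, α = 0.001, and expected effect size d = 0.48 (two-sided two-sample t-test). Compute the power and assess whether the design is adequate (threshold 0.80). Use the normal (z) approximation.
Power ≈ 0.12; the study is underpowered (power < 0.80)

Power calculation (two-sample t-test, normal approximation):
z_β = d · √(n/2) - z_{α/2}
z_β = 0.48 · √(38/2) - 3.291
z_β = 0.48 · 4.359 - 3.291
z_β = -1.198

Power = Φ(z_β) = Φ(-1.198) ≈ 0.115

Effect size d = 0.48 is small by Cohen's convention (0.2/0.5/0.8).

Threshold: power ≥ 0.80 is conventionally adequate.
Power ≈ 0.12 → the study is underpowered (power < 0.80).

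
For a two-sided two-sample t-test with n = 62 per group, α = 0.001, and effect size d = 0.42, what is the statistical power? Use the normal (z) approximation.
Power ≈ 0.17

Power calculation (two-sample t-test, normal approximation):
z_β = d · √(n/2) - z_{α/2}
z_β = 0.42 · √(62/2) - 3.291
z_β = 0.42 · 5.568 - 3.291
z_β = -0.952

Power = Φ(z_β) = Φ(-0.952) ≈ 0.171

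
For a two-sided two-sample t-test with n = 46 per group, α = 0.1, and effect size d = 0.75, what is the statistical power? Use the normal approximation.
Power ≈ 0.97

Power calculation (two-sample t-test, normal approximation):
z_β = d · √(n/2) - z_{α/2}
z_β = 0.75 · √(46/2) - 1.645
z_β = 0.75 · 4.796 - 1.645
z_β = 1.952

Power = Φ(z_β) = Φ(1.952) ≈ 0.975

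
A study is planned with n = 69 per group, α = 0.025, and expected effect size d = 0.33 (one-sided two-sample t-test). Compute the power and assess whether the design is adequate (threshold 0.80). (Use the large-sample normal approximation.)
Power ≈ 0.49; the study is underpowered (power < 0.80)

Power calculation (two-sample t-test, normal approximation):
z_β = d · √(n/2) - z_α
z_β = 0.33 · √(69/2) - 1.960
z_β = 0.33 · 5.874 - 1.960
z_β = -0.022

Power = Φ(z_β) = Φ(-0.022) ≈ 0.491

Effect size d = 0.33 is small by Cohen's convention (0.2/0.5/0.8).

Threshold: power ≥ 0.80 is conventionally adequate.
Power ≈ 0.49 → the study is underpowered (power < 0.80).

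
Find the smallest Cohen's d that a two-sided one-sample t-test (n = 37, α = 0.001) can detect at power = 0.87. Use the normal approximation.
d ≈ 0.73

Minimum detectable effect (one-sample t-test, normal approximation):
d = (z_{α/2} + z_β) / √n
d = (3.291 + 1.126) / √37
d = 4.417 / 6.083
d ≈ 0.73

By Cohen's convention (0.2 small / 0.5 medium / 0.8 large): medium effect.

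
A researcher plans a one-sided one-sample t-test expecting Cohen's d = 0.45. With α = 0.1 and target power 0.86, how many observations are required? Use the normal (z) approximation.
n = 28

Sample size formula (one-sample t-test, normal approximation):
n = ((z_α + z_β) / d)²

z_α = 1.282 (for α = 0.1, one-sided)
z_β = 1.080 (for power = 0.86)
d = 0.45

n = ((1.282 + 1.080) / 0.45)²
n = (5.249)²
n ≈ 27.55
Round up to the next whole number: n = 28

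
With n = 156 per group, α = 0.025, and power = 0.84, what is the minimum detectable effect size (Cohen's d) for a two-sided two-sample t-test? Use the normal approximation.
d ≈ 0.37

Minimum detectable effect (two-sample t-test, normal approximation):
d = (z_{α/2} + z_β) / √(n/2)
d = (2.241 + 0.994) / √(156/2)
d = 3.236 / 8.832
d ≈ 0.37

By Cohen's convention (0.2 small / 0.5 medium / 0.8 large): small effect.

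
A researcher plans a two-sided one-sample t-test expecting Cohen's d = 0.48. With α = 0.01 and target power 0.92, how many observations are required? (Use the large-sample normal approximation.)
n = 69

Sample size formula (one-sample t-test, normal approximation):
n = ((z_{α/2} + z_β) / d)²

z_{α/2} = 2.576 (for α = 0.01, two-sided)
z_β = 1.405 (for power = 0.92)
d = 0.48

n = ((2.576 + 1.405) / 0.48)²
n = (8.294)²
n ≈ 68.79
Round up to the next whole number: n = 69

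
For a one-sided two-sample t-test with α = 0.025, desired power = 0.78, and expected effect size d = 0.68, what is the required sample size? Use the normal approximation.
n = 33 per group

Sample size formula (two-sample t-test, normal approximation):
n = 2 · ((z_α + z_β) / d)²

z_α = 1.960 (for α = 0.025, one-sided)
z_β = 0.772 (for power = 0.78)
d = 0.68

n = 2 · ((1.960 + 0.772) / 0.68)²
n = 2 · (4.018)²
n ≈ 32.29
Round up to the next whole number: n = 33 per group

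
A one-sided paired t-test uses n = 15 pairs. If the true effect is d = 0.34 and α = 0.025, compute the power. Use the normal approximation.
Power ≈ 0.26

Power calculation (paired t-test, normal approximation):
z_β = d · √n - z_α
z_β = 0.34 · √15 - 1.960
z_β = 0.34 · 3.873 - 1.960
z_β = -0.643

Power = Φ(z_β) = Φ(-0.643) ≈ 0.260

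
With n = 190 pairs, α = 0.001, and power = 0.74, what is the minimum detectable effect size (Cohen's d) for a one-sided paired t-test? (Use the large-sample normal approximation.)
d ≈ 0.27

Minimum detectable effect (paired t-test, normal approximation):
d = (z_α + z_β) / √n
d = (3.090 + 0.643) / √190
d = 3.734 / 13.784
d ≈ 0.27

By Cohen's convention (0.2 small / 0.5 medium / 0.8 large): small effect.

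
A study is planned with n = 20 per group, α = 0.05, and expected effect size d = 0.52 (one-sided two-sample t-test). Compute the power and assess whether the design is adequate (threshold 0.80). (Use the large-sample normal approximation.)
Power ≈ 0.50; the study is underpowered (power < 0.80)

Power calculation (two-sample t-test, normal approximation):
z_β = d · √(n/2) - z_α
z_β = 0.52 · √(20/2) - 1.645
z_β = 0.52 · 3.162 - 1.645
z_β = -0.000

Power = Φ(z_β) = Φ(-0.000) ≈ 0.500

Effect size d = 0.52 is medium by Cohen's convention (0.2/0.5/0.8).

Threshold: power ≥ 0.80 is conventionally adequate.
Power ≈ 0.50 → the study is underpowered (power < 0.80).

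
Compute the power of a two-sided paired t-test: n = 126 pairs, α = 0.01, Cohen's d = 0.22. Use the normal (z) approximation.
Power ≈ 0.46

Power calculation (paired t-test, normal approximation):
z_β = d · √n - z_{α/2}
z_β = 0.22 · √126 - 2.576
z_β = 0.22 · 11.225 - 2.576
z_β = -0.106

Power = Φ(z_β) = Φ(-0.106) ≈ 0.458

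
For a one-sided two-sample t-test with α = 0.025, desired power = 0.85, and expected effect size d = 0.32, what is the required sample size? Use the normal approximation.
n = 176 per group

Sample size formula (two-sample t-test, normal approximation):
n = 2 · ((z_α + z_β) / d)²

z_α = 1.960 (for α = 0.025, one-sided)
z_β = 1.036 (for power = 0.85)
d = 0.32

n = 2 · ((1.960 + 1.036) / 0.32)²
n = 2 · (9.363)²
n ≈ 175.33
Round up to the next whole number: n = 176 per group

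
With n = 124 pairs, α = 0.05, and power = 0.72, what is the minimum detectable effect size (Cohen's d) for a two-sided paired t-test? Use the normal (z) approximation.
d ≈ 0.23

Minimum detectable effect (paired t-test, normal approximation):
d = (z_{α/2} + z_β) / √n
d = (1.960 + 0.583) / √124
d = 2.543 / 11.136
d ≈ 0.23

By Cohen's convention (0.2 small / 0.5 medium / 0.8 large): small effect.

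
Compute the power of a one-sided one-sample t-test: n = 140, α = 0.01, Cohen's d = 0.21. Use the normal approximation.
Power ≈ 0.56

Power calculation (one-sample t-test, normal approximation):
z_β = d · √n - z_α
z_β = 0.21 · √140 - 2.326
z_β = 0.21 · 11.832 - 2.326
z_β = 0.158

Power = Φ(z_β) = Φ(0.158) ≈ 0.563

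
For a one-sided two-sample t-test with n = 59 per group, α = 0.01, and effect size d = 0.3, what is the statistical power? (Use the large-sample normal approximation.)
Power ≈ 0.24

Power calculation (two-sample t-test, normal approximation):
z_β = d · √(n/2) - z_α
z_β = 0.3 · √(59/2) - 2.326
z_β = 0.3 · 5.431 - 2.326
z_β = -0.697

Power = Φ(z_β) = Φ(-0.697) ≈ 0.243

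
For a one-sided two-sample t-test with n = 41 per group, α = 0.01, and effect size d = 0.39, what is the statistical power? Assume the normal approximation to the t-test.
Power ≈ 0.29

Power calculation (two-sample t-test, normal approximation):
z_β = d · √(n/2) - z_α
z_β = 0.39 · √(41/2) - 2.326
z_β = 0.39 · 4.528 - 2.326
z_β = -0.561

Power = Φ(z_β) = Φ(-0.561) ≈ 0.288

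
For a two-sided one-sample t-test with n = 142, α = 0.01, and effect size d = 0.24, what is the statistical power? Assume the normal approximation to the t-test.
Power ≈ 0.61

Power calculation (one-sample t-test, normal approximation):
z_β = d · √n - z_{α/2}
z_β = 0.24 · √142 - 2.576
z_β = 0.24 · 11.916 - 2.576
z_β = 0.284

Power = Φ(z_β) = Φ(0.284) ≈ 0.612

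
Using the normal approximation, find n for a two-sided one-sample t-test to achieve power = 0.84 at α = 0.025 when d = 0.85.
n = 15

Sample size formula (one-sample t-test, normal approximation):
n = ((z_{α/2} + z_β) / d)²

z_{α/2} = 2.241 (for α = 0.025, two-sided)
z_β = 0.994 (for power = 0.84)
d = 0.85

n = ((2.241 + 0.994) / 0.85)²
n = (3.806)²
n ≈ 14.49
Round up to the next whole number: n = 15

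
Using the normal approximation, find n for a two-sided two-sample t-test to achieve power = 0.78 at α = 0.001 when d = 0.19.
n = 915 per group

Sample size formula (two-sample t-test, normal approximation):
n = 2 · ((z_{α/2} + z_β) / d)²

z_{α/2} = 3.291 (for α = 0.001, two-sided)
z_β = 0.772 (for power = 0.78)
d = 0.19

n = 2 · ((3.291 + 0.772) / 0.19)²
n = 2 · (21.384)²
n ≈ 914.55
Round up to the next whole number: n = 915 per group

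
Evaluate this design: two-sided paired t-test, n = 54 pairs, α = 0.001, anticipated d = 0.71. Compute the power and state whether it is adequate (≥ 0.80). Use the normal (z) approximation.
Power ≈ 0.97; the study is adequately powered (power ≥ 0.80)

Power calculation (paired t-test, normal approximation):
z_β = d · √n - z_{α/2}
z_β = 0.71 · √54 - 3.291
z_β = 0.71 · 7.348 - 3.291
z_β = 1.927

Power = Φ(z_β) = Φ(1.927) ≈ 0.973

Effect size d = 0.71 is medium by Cohen's convention (0.2/0.5/0.8).

Threshold: power ≥ 0.80 is conventionally adequate.
Power ≈ 0.97 → the study is adequately powered (power ≥ 0.80).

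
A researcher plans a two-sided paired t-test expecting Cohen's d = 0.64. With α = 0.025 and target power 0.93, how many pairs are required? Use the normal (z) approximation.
n = 34 pairs

Sample size formula (paired t-test, normal approximation):
n = ((z_{α/2} + z_β) / d)²

z_{α/2} = 2.241 (for α = 0.025, two-sided)
z_β = 1.476 (for power = 0.93)
d = 0.64

n = ((2.241 + 1.476) / 0.64)²
n = (5.808)²
n ≈ 33.73
Round up to the next whole number: n = 34 pairs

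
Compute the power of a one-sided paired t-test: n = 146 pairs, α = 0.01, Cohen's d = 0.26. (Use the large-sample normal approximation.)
Power ≈ 0.79

Power calculation (paired t-test, normal approximation):
z_β = d · √n - z_α
z_β = 0.26 · √146 - 2.326
z_β = 0.26 · 12.083 - 2.326
z_β = 0.815

Power = Φ(z_β) = Φ(0.815) ≈ 0.793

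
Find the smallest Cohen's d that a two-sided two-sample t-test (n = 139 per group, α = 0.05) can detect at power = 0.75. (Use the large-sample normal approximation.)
d ≈ 0.32

Minimum detectable effect (two-sample t-test, normal approximation):
d = (z_{α/2} + z_β) / √(n/2)
d = (1.960 + 0.674) / √(139/2)
d = 2.634 / 8.337
d ≈ 0.32

By Cohen's convention (0.2 small / 0.5 medium / 0.8 large): small effect.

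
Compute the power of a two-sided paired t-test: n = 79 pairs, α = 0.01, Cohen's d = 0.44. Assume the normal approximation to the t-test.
Power ≈ 0.91

Power calculation (paired t-test, normal approximation):
z_β = d · √n - z_{α/2}
z_β = 0.44 · √79 - 2.576
z_β = 0.44 · 8.888 - 2.576
z_β = 1.335

Power = Φ(z_β) = Φ(1.335) ≈ 0.909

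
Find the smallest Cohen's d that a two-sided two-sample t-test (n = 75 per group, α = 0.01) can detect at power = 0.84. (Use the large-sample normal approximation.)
d ≈ 0.58

Minimum detectable effect (two-sample t-test, normal approximation):
d = (z_{α/2} + z_β) / √(n/2)
d = (2.576 + 0.994) / √(75/2)
d = 3.570 / 6.124
d ≈ 0.58

By Cohen's convention (0.2 small / 0.5 medium / 0.8 large): medium effect.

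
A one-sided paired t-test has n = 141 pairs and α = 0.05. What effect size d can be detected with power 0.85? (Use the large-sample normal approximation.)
d ≈ 0.23

Minimum detectable effect (paired t-test, normal approximation):
d = (z_α + z_β) / √n
d = (1.645 + 1.036) / √141
d = 2.681 / 11.874
d ≈ 0.23

By Cohen's convention (0.2 small / 0.5 medium / 0.8 large): small effect.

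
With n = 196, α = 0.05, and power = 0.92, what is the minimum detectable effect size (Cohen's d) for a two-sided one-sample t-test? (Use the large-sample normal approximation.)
d ≈ 0.24

Minimum detectable effect (one-sample t-test, normal approximation):
d = (z_{α/2} + z_β) / √n
d = (1.960 + 1.405) / √196
d = 3.365 / 14.000
d ≈ 0.24

By Cohen's convention (0.2 small / 0.5 medium / 0.8 large): small effect.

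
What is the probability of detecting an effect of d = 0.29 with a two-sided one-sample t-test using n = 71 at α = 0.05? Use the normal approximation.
Power ≈ 0.69

Power calculation (one-sample t-test, normal approximation):
z_β = d · √n - z_{α/2}
z_β = 0.29 · √71 - 1.960
z_β = 0.29 · 8.426 - 1.960
z_β = 0.484

Power = Φ(z_β) = Φ(0.484) ≈ 0.686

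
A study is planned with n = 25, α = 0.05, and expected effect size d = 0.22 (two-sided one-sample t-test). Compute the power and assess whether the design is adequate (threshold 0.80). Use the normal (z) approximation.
Power ≈ 0.19; the study is underpowered (power < 0.80)

Power calculation (one-sample t-test, normal approximation):
z_β = d · √n - z_{α/2}
z_β = 0.22 · √25 - 1.960
z_β = 0.22 · 5.000 - 1.960
z_β = -0.860

Power = Φ(z_β) = Φ(-0.860) ≈ 0.195

Effect size d = 0.22 is small by Cohen's convention (0.2/0.5/0.8).

Threshold: power ≥ 0.80 is conventionally adequate.
Power ≈ 0.19 → the study is underpowered (power < 0.80).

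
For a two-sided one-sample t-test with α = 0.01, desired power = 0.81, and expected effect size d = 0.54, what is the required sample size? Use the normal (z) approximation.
n = 41

Sample size formula (one-sample t-test, normal approximation):
n = ((z_{α/2} + z_β) / d)²

z_{α/2} = 2.576 (for α = 0.01, two-sided)
z_β = 0.878 (for power = 0.81)
d = 0.54

n = ((2.576 + 0.878) / 0.54)²
n = (6.396)²
n ≈ 40.91
Round up to the next whole number: n = 41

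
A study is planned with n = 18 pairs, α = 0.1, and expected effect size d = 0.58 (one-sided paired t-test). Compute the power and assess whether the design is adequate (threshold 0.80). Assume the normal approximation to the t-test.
Power ≈ 0.88; the study is adequately powered (power ≥ 0.80)

Power calculation (paired t-test, normal approximation):
z_β = d · √n - z_α
z_β = 0.58 · √18 - 1.282
z_β = 0.58 · 4.243 - 1.282
z_β = 1.179

Power = Φ(z_β) = Φ(1.179) ≈ 0.881

Effect size d = 0.58 is medium by Cohen's convention (0.2/0.5/0.8).

Threshold: power ≥ 0.80 is conventionally adequate.
Power ≈ 0.88 → the study is adequately powered (power ≥ 0.80).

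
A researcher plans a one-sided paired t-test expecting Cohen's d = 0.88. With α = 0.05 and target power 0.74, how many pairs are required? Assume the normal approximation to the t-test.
n = 7 pairs

Sample size formula (paired t-test, normal approximation):
n = ((z_α + z_β) / d)²

z_α = 1.645 (for α = 0.05, one-sided)
z_β = 0.643 (for power = 0.74)
d = 0.88

n = ((1.645 + 0.643) / 0.88)²
n = (2.600)²
n ≈ 6.76
Round up to the next whole number: n = 7 pairs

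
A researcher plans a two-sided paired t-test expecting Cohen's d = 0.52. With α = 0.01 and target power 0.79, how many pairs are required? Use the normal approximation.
n = 43 pairs

Sample size formula (paired t-test, normal approximation):
n = ((z_{α/2} + z_β) / d)²

z_{α/2} = 2.576 (for α = 0.01, two-sided)
z_β = 0.806 (for power = 0.79)
d = 0.52

n = ((2.576 + 0.806) / 0.52)²
n = (6.504)²
n ≈ 42.30
Round up to the next whole number: n = 43 pairs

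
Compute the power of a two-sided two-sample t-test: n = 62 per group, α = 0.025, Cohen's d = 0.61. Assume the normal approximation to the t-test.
Power ≈ 0.88

Power calculation (two-sample t-test, normal approximation):
z_β = d · √(n/2) - z_{α/2}
z_β = 0.61 · √(62/2) - 2.241
z_β = 0.61 · 5.568 - 2.241
z_β = 1.155

Power = Φ(z_β) = Φ(1.155) ≈ 0.876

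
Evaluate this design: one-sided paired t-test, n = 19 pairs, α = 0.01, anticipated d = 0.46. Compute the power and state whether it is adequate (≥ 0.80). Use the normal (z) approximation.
Power ≈ 0.37; the study is underpowered (power < 0.80)

Power calculation (paired t-test, normal approximation):
z_β = d · √n - z_α
z_β = 0.46 · √19 - 2.326
z_β = 0.46 · 4.359 - 2.326
z_β = -0.321

Power = Φ(z_β) = Φ(-0.321) ≈ 0.374

Effect size d = 0.46 is small by Cohen's convention (0.2/0.5/0.8).

Threshold: power ≥ 0.80 is conventionally adequate.
Power ≈ 0.37 → the study is underpowered (power < 0.80).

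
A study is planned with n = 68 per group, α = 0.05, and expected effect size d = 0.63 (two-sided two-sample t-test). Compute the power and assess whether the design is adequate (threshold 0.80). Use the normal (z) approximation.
Power ≈ 0.96; the study is adequately powered (power ≥ 0.80)

Power calculation (two-sample t-test, normal approximation):
z_β = d · √(n/2) - z_{α/2}
z_β = 0.63 · √(68/2) - 1.960
z_β = 0.63 · 5.831 - 1.960
z_β = 1.714

Power = Φ(z_β) = Φ(1.714) ≈ 0.957

Effect size d = 0.63 is medium by Cohen's convention (0.2/0.5/0.8).

Threshold: power ≥ 0.80 is conventionally adequate.
Power ≈ 0.96 → the study is adequately powered (power ≥ 0.80).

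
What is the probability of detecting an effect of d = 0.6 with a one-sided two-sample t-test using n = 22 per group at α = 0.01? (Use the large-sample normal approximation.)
Power ≈ 0.37

Power calculation (two-sample t-test, normal approximation):
z_β = d · √(n/2) - z_α
z_β = 0.6 · √(22/2) - 2.326
z_β = 0.6 · 3.317 - 2.326
z_β = -0.336

Power = Φ(z_β) = Φ(-0.336) ≈ 0.368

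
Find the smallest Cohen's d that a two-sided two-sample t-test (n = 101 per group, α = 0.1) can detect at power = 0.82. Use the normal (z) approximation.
d ≈ 0.36

Minimum detectable effect (two-sample t-test, normal approximation):
d = (z_{α/2} + z_β) / √(n/2)
d = (1.645 + 0.915) / √(101/2)
d = 2.560 / 7.106
d ≈ 0.36

By Cohen's convention (0.2 small / 0.5 medium / 0.8 large): small effect.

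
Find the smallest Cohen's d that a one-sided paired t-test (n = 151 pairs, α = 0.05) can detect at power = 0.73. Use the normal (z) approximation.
d ≈ 0.18

Minimum detectable effect (paired t-test, normal approximation):
d = (z_α + z_β) / √n
d = (1.645 + 0.613) / √151
d = 2.258 / 12.288
d ≈ 0.18

By Cohen's convention (0.2 small / 0.5 medium / 0.8 large): very small effect.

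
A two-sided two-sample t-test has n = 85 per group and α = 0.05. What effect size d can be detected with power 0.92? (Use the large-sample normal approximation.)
d ≈ 0.52

Minimum detectable effect (two-sample t-test, normal approximation):
d = (z_{α/2} + z_β) / √(n/2)
d = (1.960 + 1.405) / √(85/2)
d = 3.365 / 6.519
d ≈ 0.52

By Cohen's convention (0.2 small / 0.5 medium / 0.8 large): medium effect.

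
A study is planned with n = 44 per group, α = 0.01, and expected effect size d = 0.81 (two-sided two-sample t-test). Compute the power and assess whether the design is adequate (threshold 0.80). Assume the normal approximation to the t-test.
Power ≈ 0.89; the study is adequately powered (power ≥ 0.80)

Power calculation (two-sample t-test, normal approximation):
z_β = d · √(n/2) - z_{α/2}
z_β = 0.81 · √(44/2) - 2.576
z_β = 0.81 · 4.690 - 2.576
z_β = 1.223

Power = Φ(z_β) = Φ(1.223) ≈ 0.889

Effect size d = 0.81 is large by Cohen's convention (0.2/0.5/0.8).

Threshold: power ≥ 0.80 is conventionally adequate.
Power ≈ 0.89 → the study is adequately powered (power ≥ 0.80).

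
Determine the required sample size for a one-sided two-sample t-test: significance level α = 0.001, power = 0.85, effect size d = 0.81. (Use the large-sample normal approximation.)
n = 52 per group

Sample size formula (two-sample t-test, normal approximation):
n = 2 · ((z_α + z_β) / d)²

z_α = 3.090 (for α = 0.001, one-sided)
z_β = 1.036 (for power = 0.85)
d = 0.81

n = 2 · ((3.090 + 1.036) / 0.81)²
n = 2 · (5.094)²
n ≈ 51.90
Round up to the next whole number: n = 52 per group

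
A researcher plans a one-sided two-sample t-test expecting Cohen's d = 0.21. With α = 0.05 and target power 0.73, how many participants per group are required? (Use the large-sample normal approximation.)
n = 232 per group

Sample size formula (two-sample t-test, normal approximation):
n = 2 · ((z_α + z_β) / d)²

z_α = 1.645 (for α = 0.05, one-sided)
z_β = 0.613 (for power = 0.73)
d = 0.21

n = 2 · ((1.645 + 0.613) / 0.21)²
n = 2 · (10.752)²
n ≈ 231.21
Round up to the next whole number: n = 232 per group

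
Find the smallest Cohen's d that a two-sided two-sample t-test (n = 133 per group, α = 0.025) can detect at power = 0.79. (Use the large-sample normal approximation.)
d ≈ 0.37

Minimum detectable effect (two-sample t-test, normal approximation):
d = (z_{α/2} + z_β) / √(n/2)
d = (2.241 + 0.806) / √(133/2)
d = 3.048 / 8.155
d ≈ 0.37

By Cohen's convention (0.2 small / 0.5 medium / 0.8 large): small effect.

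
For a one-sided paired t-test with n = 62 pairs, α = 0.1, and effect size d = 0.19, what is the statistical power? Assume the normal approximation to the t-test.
Power ≈ 0.58

Power calculation (paired t-test, normal approximation):
z_β = d · √n - z_α
z_β = 0.19 · √62 - 1.282
z_β = 0.19 · 7.874 - 1.282
z_β = 0.215

Power = Φ(z_β) = Φ(0.215) ≈ 0.585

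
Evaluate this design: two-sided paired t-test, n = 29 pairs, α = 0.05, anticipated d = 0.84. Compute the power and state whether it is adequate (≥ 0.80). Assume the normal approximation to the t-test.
Power ≈ 0.99; the study is adequately powered (power ≥ 0.80)

Power calculation (paired t-test, normal approximation):
z_β = d · √n - z_{α/2}
z_β = 0.84 · √29 - 1.960
z_β = 0.84 · 5.385 - 1.960
z_β = 2.564

Power = Φ(z_β) = Φ(2.564) ≈ 0.995

Effect size d = 0.84 is large by Cohen's convention (0.2/0.5/0.8).

Threshold: power ≥ 0.80 is conventionally adequate.
Power ≈ 0.99 → the study is adequately powered (power ≥ 0.80).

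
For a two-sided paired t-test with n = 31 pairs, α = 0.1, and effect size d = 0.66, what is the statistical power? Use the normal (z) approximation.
Power ≈ 0.98

Power calculation (paired t-test, normal approximation):
z_β = d · √n - z_{α/2}
z_β = 0.66 · √31 - 1.645
z_β = 0.66 · 5.568 - 1.645
z_β = 2.030

Power = Φ(z_β) = Φ(2.030) ≈ 0.979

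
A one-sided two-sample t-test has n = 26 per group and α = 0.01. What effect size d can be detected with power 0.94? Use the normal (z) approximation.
d ≈ 1.08

Minimum detectable effect (two-sample t-test, normal approximation):
d = (z_α + z_β) / √(n/2)
d = (2.326 + 1.555) / √(26/2)
d = 3.881 / 3.606
d ≈ 1.08

By Cohen's convention (0.2 small / 0.5 medium / 0.8 large): large effect.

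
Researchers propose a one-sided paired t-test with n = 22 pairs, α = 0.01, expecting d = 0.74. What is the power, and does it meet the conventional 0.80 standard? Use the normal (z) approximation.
Power ≈ 0.87; the study is adequately powered (power ≥ 0.80)

Power calculation (paired t-test, normal approximation):
z_β = d · √n - z_α
z_β = 0.74 · √22 - 2.326
z_β = 0.74 · 4.690 - 2.326
z_β = 1.145

Power = Φ(z_β) = Φ(1.145) ≈ 0.874

Effect size d = 0.74 is medium by Cohen's convention (0.2/0.5/0.8).

Threshold: power ≥ 0.80 is conventionally adequate.
Power ≈ 0.87 → the study is adequately powered (power ≥ 0.80).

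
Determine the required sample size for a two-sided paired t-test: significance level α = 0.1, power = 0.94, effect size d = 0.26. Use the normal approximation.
n = 152 pairs

Sample size formula (paired t-test, normal approximation):
n = ((z_{α/2} + z_β) / d)²

z_{α/2} = 1.645 (for α = 0.1, two-sided)
z_β = 1.555 (for power = 0.94)
d = 0.26

n = ((1.645 + 1.555) / 0.26)²
n = (12.308)²
n ≈ 151.49
Round up to the next whole number: n = 152 pairs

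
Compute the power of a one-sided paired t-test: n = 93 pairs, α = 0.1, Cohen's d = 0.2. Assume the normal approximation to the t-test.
Power ≈ 0.74

Power calculation (paired t-test, normal approximation):
z_β = d · √n - z_α
z_β = 0.2 · √93 - 1.282
z_β = 0.2 · 9.644 - 1.282
z_β = 0.647

Power = Φ(z_β) = Φ(0.647) ≈ 0.741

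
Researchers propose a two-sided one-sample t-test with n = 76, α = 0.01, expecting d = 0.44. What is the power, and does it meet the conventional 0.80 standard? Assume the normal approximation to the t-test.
Power ≈ 0.90; the study is adequately powered (power ≥ 0.80)

Power calculation (one-sample t-test, normal approximation):
z_β = d · √n - z_{α/2}
z_β = 0.44 · √76 - 2.576
z_β = 0.44 · 8.718 - 2.576
z_β = 1.260

Power = Φ(z_β) = Φ(1.260) ≈ 0.896

Effect size d = 0.44 is small by Cohen's convention (0.2/0.5/0.8).

Threshold: power ≥ 0.80 is conventionally adequate.
Power ≈ 0.90 → the study is adequately powered (power ≥ 0.80).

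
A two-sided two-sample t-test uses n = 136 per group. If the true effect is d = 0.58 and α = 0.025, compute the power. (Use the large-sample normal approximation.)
Power ≈ 0.99

Power calculation (two-sample t-test, normal approximation):
z_β = d · √(n/2) - z_{α/2}
z_β = 0.58 · √(136/2) - 2.241
z_β = 0.58 · 8.246 - 2.241
z_β = 2.541

Power = Φ(z_β) = Φ(2.541) ≈ 0.994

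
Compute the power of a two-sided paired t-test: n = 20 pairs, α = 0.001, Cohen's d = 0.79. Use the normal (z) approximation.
Power ≈ 0.60

Power calculation (paired t-test, normal approximation):
z_β = d · √n - z_{α/2}
z_β = 0.79 · √20 - 3.291
z_β = 0.79 · 4.472 - 3.291
z_β = 0.242

Power = Φ(z_β) = Φ(0.242) ≈ 0.596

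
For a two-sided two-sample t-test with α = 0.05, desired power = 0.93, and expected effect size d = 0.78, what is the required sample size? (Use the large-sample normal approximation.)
n = 39 per group

Sample size formula (two-sample t-test, normal approximation):
n = 2 · ((z_{α/2} + z_β) / d)²

z_{α/2} = 1.960 (for α = 0.05, two-sided)
z_β = 1.476 (for power = 0.93)
d = 0.78

n = 2 · ((1.960 + 1.476) / 0.78)²
n = 2 · (4.405)²
n ≈ 38.81
Round up to the next whole number: n = 39 per group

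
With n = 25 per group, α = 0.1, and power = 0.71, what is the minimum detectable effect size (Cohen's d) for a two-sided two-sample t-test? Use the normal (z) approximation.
d ≈ 0.62

Minimum detectable effect (two-sample t-test, normal approximation):
d = (z_{α/2} + z_β) / √(n/2)
d = (1.645 + 0.553) / √(25/2)
d = 2.198 / 3.536
d ≈ 0.62

By Cohen's convention (0.2 small / 0.5 medium / 0.8 large): medium effect.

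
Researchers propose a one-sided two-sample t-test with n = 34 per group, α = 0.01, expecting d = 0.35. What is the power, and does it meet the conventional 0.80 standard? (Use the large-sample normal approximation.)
Power ≈ 0.19; the study is underpowered (power < 0.80)

Power calculation (two-sample t-test, normal approximation):
z_β = d · √(n/2) - z_α
z_β = 0.35 · √(34/2) - 2.326
z_β = 0.35 · 4.123 - 2.326
z_β = -0.883

Power = Φ(z_β) = Φ(-0.883) ≈ 0.189

Effect size d = 0.35 is small by Cohen's convention (0.2/0.5/0.8).

Threshold: power ≥ 0.80 is conventionally adequate.
Power ≈ 0.19 → the study is underpowered (power < 0.80).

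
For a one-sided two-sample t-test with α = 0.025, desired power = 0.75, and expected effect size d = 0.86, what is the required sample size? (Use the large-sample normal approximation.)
n = 19 per group

Sample size formula (two-sample t-test, normal approximation):
n = 2 · ((z_α + z_β) / d)²

z_α = 1.960 (for α = 0.025, one-sided)
z_β = 0.674 (for power = 0.75)
d = 0.86

n = 2 · ((1.960 + 0.674) / 0.86)²
n = 2 · (3.063)²
n ≈ 18.76
Round up to the next whole number: n = 19 per group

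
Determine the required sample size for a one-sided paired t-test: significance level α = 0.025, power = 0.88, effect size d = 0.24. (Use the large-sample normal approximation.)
n = 171 pairs

Sample size formula (paired t-test, normal approximation):
n = ((z_α + z_β) / d)²

z_α = 1.960 (for α = 0.025, one-sided)
z_β = 1.175 (for power = 0.88)
d = 0.24

n = ((1.960 + 1.175) / 0.24)²
n = (13.063)²
n ≈ 170.64
Round up to the next whole number: n = 171 pairs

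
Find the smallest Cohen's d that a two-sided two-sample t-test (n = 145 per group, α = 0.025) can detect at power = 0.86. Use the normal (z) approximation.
d ≈ 0.39

Minimum detectable effect (two-sample t-test, normal approximation):
d = (z_{α/2} + z_β) / √(n/2)
d = (2.241 + 1.080) / √(145/2)
d = 3.322 / 8.515
d ≈ 0.39

By Cohen's convention (0.2 small / 0.5 medium / 0.8 large): small effect.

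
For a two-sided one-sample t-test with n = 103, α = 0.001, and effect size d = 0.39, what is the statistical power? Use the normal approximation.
Power ≈ 0.75

Power calculation (one-sample t-test, normal approximation):
z_β = d · √n - z_{α/2}
z_β = 0.39 · √103 - 3.291
z_β = 0.39 · 10.149 - 3.291
z_β = 0.668

Power = Φ(z_β) = Φ(0.668) ≈ 0.748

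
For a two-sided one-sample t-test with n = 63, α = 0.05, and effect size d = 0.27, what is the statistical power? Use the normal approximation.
Power ≈ 0.57

Power calculation (one-sample t-test, normal approximation):
z_β = d · √n - z_{α/2}
z_β = 0.27 · √63 - 1.960
z_β = 0.27 · 7.937 - 1.960
z_β = 0.183

Power = Φ(z_β) = Φ(0.183) ≈ 0.573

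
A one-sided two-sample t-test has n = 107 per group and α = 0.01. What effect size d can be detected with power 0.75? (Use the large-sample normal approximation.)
d ≈ 0.41

Minimum detectable effect (two-sample t-test, normal approximation):
d = (z_α + z_β) / √(n/2)
d = (2.326 + 0.674) / √(107/2)
d = 3.001 / 7.314
d ≈ 0.41

By Cohen's convention (0.2 small / 0.5 medium / 0.8 large): small effect.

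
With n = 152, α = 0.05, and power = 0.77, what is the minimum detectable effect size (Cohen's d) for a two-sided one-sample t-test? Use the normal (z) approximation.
d ≈ 0.22

Minimum detectable effect (one-sample t-test, normal approximation):
d = (z_{α/2} + z_β) / √n
d = (1.960 + 0.739) / √152
d = 2.699 / 12.329
d ≈ 0.22

By Cohen's convention (0.2 small / 0.5 medium / 0.8 large): small effect.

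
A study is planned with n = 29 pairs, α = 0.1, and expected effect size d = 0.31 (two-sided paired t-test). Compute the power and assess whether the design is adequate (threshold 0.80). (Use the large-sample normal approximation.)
Power ≈ 0.51; the study is underpowered (power < 0.80)

Power calculation (paired t-test, normal approximation):
z_β = d · √n - z_{α/2}
z_β = 0.31 · √29 - 1.645
z_β = 0.31 · 5.385 - 1.645
z_β = 0.025

Power = Φ(z_β) = Φ(0.025) ≈ 0.510

Effect size d = 0.31 is small by Cohen's convention (0.2/0.5/0.8).

Threshold: power ≥ 0.80 is conventionally adequate.
Power ≈ 0.51 → the study is underpowered (power < 0.80).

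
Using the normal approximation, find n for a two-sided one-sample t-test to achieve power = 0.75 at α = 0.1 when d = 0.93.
n = 7

Sample size formula (one-sample t-test, normal approximation):
n = ((z_{α/2} + z_β) / d)²

z_{α/2} = 1.645 (for α = 0.1, two-sided)
z_β = 0.674 (for power = 0.75)
d = 0.93

n = ((1.645 + 0.674) / 0.93)²
n = (2.494)²
n ≈ 6.22
Round up to the next whole number: n = 7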